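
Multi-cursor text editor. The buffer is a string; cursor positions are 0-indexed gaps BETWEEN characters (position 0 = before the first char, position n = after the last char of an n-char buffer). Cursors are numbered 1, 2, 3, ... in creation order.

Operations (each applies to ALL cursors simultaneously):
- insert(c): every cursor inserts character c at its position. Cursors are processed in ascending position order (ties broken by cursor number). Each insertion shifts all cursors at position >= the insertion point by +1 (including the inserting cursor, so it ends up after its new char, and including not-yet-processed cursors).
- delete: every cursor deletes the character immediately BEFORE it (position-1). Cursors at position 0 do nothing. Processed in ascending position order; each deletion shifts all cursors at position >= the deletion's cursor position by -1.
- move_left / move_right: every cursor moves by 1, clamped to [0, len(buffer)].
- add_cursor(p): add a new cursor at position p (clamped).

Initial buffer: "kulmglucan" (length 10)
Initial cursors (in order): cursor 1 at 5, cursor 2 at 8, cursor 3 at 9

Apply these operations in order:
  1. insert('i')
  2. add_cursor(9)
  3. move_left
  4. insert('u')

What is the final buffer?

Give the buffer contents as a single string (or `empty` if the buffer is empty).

Answer: kulmguiluucuiauin

Derivation:
After op 1 (insert('i')): buffer="kulmgiluciain" (len 13), cursors c1@6 c2@10 c3@12, authorship .....1...2.3.
After op 2 (add_cursor(9)): buffer="kulmgiluciain" (len 13), cursors c1@6 c4@9 c2@10 c3@12, authorship .....1...2.3.
After op 3 (move_left): buffer="kulmgiluciain" (len 13), cursors c1@5 c4@8 c2@9 c3@11, authorship .....1...2.3.
After op 4 (insert('u')): buffer="kulmguiluucuiauin" (len 17), cursors c1@6 c4@10 c2@12 c3@15, authorship .....11..4.22.33.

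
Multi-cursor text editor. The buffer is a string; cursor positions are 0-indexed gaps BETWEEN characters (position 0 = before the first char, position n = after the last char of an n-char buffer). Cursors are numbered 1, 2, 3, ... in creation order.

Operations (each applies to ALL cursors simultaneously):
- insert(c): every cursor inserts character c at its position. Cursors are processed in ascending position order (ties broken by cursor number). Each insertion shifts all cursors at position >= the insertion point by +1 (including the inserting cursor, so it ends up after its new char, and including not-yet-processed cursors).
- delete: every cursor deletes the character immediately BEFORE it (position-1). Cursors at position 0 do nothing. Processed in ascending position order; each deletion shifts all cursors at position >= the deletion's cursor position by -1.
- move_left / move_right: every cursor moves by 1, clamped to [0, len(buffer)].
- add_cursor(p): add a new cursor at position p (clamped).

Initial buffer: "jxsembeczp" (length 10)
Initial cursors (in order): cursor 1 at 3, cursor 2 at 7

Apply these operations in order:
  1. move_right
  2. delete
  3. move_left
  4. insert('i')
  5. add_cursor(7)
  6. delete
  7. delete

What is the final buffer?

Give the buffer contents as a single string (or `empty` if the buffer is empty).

After op 1 (move_right): buffer="jxsembeczp" (len 10), cursors c1@4 c2@8, authorship ..........
After op 2 (delete): buffer="jxsmbezp" (len 8), cursors c1@3 c2@6, authorship ........
After op 3 (move_left): buffer="jxsmbezp" (len 8), cursors c1@2 c2@5, authorship ........
After op 4 (insert('i')): buffer="jxismbiezp" (len 10), cursors c1@3 c2@7, authorship ..1...2...
After op 5 (add_cursor(7)): buffer="jxismbiezp" (len 10), cursors c1@3 c2@7 c3@7, authorship ..1...2...
After op 6 (delete): buffer="jxsmezp" (len 7), cursors c1@2 c2@4 c3@4, authorship .......
After op 7 (delete): buffer="jezp" (len 4), cursors c1@1 c2@1 c3@1, authorship ....

Answer: jezp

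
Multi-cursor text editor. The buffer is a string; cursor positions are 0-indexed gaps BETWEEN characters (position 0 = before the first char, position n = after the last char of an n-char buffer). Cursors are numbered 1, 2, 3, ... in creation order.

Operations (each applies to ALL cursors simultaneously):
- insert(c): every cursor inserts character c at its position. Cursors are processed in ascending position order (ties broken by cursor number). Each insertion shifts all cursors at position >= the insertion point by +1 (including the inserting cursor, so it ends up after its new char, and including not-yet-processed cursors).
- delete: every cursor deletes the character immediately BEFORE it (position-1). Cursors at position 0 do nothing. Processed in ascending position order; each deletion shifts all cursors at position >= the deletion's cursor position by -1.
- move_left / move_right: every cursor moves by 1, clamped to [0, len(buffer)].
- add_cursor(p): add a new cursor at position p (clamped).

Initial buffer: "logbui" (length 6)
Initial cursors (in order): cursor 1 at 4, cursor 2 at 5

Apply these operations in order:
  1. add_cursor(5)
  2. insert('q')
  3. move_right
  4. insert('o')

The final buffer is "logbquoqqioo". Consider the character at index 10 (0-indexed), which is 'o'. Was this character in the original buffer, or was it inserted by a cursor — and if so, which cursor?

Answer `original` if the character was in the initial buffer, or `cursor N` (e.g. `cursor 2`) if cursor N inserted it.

Answer: cursor 2

Derivation:
After op 1 (add_cursor(5)): buffer="logbui" (len 6), cursors c1@4 c2@5 c3@5, authorship ......
After op 2 (insert('q')): buffer="logbquqqi" (len 9), cursors c1@5 c2@8 c3@8, authorship ....1.23.
After op 3 (move_right): buffer="logbquqqi" (len 9), cursors c1@6 c2@9 c3@9, authorship ....1.23.
After op 4 (insert('o')): buffer="logbquoqqioo" (len 12), cursors c1@7 c2@12 c3@12, authorship ....1.123.23
Authorship (.=original, N=cursor N): . . . . 1 . 1 2 3 . 2 3
Index 10: author = 2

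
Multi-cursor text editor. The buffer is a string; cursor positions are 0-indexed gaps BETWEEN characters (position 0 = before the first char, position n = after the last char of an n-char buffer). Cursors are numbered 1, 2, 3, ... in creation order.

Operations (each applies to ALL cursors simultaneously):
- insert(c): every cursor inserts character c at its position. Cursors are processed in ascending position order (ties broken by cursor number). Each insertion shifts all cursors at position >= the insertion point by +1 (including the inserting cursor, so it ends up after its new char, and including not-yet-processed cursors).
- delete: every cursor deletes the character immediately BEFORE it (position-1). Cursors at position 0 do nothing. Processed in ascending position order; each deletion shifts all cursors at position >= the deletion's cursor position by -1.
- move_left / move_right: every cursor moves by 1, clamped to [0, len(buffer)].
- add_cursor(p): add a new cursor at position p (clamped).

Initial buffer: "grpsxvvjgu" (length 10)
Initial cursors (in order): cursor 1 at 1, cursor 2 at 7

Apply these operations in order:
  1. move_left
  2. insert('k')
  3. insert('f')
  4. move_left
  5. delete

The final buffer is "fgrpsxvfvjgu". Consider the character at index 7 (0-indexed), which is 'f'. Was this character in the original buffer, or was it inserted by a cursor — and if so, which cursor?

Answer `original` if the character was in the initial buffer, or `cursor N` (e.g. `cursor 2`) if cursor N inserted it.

Answer: cursor 2

Derivation:
After op 1 (move_left): buffer="grpsxvvjgu" (len 10), cursors c1@0 c2@6, authorship ..........
After op 2 (insert('k')): buffer="kgrpsxvkvjgu" (len 12), cursors c1@1 c2@8, authorship 1......2....
After op 3 (insert('f')): buffer="kfgrpsxvkfvjgu" (len 14), cursors c1@2 c2@10, authorship 11......22....
After op 4 (move_left): buffer="kfgrpsxvkfvjgu" (len 14), cursors c1@1 c2@9, authorship 11......22....
After op 5 (delete): buffer="fgrpsxvfvjgu" (len 12), cursors c1@0 c2@7, authorship 1......2....
Authorship (.=original, N=cursor N): 1 . . . . . . 2 . . . .
Index 7: author = 2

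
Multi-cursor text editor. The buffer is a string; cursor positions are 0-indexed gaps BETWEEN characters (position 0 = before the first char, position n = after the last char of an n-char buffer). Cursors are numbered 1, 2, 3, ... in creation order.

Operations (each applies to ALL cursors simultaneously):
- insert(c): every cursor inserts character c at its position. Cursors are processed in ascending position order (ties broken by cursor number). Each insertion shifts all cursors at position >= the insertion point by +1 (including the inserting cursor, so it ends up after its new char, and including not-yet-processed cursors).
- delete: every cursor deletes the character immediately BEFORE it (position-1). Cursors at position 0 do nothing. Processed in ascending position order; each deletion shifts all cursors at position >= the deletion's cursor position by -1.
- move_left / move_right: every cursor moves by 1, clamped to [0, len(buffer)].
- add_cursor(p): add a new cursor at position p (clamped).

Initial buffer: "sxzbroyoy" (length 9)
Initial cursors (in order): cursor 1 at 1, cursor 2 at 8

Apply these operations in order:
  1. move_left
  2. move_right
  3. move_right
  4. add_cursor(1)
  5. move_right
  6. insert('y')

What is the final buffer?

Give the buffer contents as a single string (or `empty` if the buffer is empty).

After op 1 (move_left): buffer="sxzbroyoy" (len 9), cursors c1@0 c2@7, authorship .........
After op 2 (move_right): buffer="sxzbroyoy" (len 9), cursors c1@1 c2@8, authorship .........
After op 3 (move_right): buffer="sxzbroyoy" (len 9), cursors c1@2 c2@9, authorship .........
After op 4 (add_cursor(1)): buffer="sxzbroyoy" (len 9), cursors c3@1 c1@2 c2@9, authorship .........
After op 5 (move_right): buffer="sxzbroyoy" (len 9), cursors c3@2 c1@3 c2@9, authorship .........
After op 6 (insert('y')): buffer="sxyzybroyoyy" (len 12), cursors c3@3 c1@5 c2@12, authorship ..3.1......2

Answer: sxyzybroyoyy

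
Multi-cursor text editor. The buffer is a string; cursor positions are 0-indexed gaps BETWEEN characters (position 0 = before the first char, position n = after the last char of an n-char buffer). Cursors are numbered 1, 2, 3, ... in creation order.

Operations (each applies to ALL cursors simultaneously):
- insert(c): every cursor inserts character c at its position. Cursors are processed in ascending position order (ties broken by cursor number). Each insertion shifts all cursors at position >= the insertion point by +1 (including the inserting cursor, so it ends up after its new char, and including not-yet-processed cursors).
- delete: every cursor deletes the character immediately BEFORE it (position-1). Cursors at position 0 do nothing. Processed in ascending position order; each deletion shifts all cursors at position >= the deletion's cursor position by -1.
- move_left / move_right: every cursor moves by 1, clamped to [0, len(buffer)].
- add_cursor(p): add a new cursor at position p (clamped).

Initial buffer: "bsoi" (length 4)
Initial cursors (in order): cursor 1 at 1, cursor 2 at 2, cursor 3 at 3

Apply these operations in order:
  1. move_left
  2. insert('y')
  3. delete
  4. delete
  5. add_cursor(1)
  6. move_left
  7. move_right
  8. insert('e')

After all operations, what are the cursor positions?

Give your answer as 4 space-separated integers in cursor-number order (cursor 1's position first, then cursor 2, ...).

After op 1 (move_left): buffer="bsoi" (len 4), cursors c1@0 c2@1 c3@2, authorship ....
After op 2 (insert('y')): buffer="ybysyoi" (len 7), cursors c1@1 c2@3 c3@5, authorship 1.2.3..
After op 3 (delete): buffer="bsoi" (len 4), cursors c1@0 c2@1 c3@2, authorship ....
After op 4 (delete): buffer="oi" (len 2), cursors c1@0 c2@0 c3@0, authorship ..
After op 5 (add_cursor(1)): buffer="oi" (len 2), cursors c1@0 c2@0 c3@0 c4@1, authorship ..
After op 6 (move_left): buffer="oi" (len 2), cursors c1@0 c2@0 c3@0 c4@0, authorship ..
After op 7 (move_right): buffer="oi" (len 2), cursors c1@1 c2@1 c3@1 c4@1, authorship ..
After op 8 (insert('e')): buffer="oeeeei" (len 6), cursors c1@5 c2@5 c3@5 c4@5, authorship .1234.

Answer: 5 5 5 5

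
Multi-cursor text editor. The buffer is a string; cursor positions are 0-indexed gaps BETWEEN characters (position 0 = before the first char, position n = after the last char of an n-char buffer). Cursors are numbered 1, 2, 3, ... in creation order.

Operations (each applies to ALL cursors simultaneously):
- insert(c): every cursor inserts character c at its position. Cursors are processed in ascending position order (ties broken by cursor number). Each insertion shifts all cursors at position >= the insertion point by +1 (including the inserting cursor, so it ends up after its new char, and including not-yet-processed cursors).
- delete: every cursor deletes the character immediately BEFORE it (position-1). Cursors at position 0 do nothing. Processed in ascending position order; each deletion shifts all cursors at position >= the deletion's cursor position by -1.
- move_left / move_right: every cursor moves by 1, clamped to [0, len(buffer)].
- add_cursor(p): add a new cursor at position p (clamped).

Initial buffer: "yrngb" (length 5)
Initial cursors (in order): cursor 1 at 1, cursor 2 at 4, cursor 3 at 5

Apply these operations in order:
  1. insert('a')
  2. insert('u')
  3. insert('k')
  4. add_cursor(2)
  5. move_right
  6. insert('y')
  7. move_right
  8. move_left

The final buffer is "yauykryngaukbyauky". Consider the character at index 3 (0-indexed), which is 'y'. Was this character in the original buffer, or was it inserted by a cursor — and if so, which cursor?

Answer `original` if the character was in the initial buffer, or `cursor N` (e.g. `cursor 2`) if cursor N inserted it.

After op 1 (insert('a')): buffer="yarngaba" (len 8), cursors c1@2 c2@6 c3@8, authorship .1...2.3
After op 2 (insert('u')): buffer="yaurngaubau" (len 11), cursors c1@3 c2@8 c3@11, authorship .11...22.33
After op 3 (insert('k')): buffer="yaukrngaukbauk" (len 14), cursors c1@4 c2@10 c3@14, authorship .111...222.333
After op 4 (add_cursor(2)): buffer="yaukrngaukbauk" (len 14), cursors c4@2 c1@4 c2@10 c3@14, authorship .111...222.333
After op 5 (move_right): buffer="yaukrngaukbauk" (len 14), cursors c4@3 c1@5 c2@11 c3@14, authorship .111...222.333
After op 6 (insert('y')): buffer="yauykryngaukbyauky" (len 18), cursors c4@4 c1@7 c2@14 c3@18, authorship .1141.1..222.23333
After op 7 (move_right): buffer="yauykryngaukbyauky" (len 18), cursors c4@5 c1@8 c2@15 c3@18, authorship .1141.1..222.23333
After op 8 (move_left): buffer="yauykryngaukbyauky" (len 18), cursors c4@4 c1@7 c2@14 c3@17, authorship .1141.1..222.23333
Authorship (.=original, N=cursor N): . 1 1 4 1 . 1 . . 2 2 2 . 2 3 3 3 3
Index 3: author = 4

Answer: cursor 4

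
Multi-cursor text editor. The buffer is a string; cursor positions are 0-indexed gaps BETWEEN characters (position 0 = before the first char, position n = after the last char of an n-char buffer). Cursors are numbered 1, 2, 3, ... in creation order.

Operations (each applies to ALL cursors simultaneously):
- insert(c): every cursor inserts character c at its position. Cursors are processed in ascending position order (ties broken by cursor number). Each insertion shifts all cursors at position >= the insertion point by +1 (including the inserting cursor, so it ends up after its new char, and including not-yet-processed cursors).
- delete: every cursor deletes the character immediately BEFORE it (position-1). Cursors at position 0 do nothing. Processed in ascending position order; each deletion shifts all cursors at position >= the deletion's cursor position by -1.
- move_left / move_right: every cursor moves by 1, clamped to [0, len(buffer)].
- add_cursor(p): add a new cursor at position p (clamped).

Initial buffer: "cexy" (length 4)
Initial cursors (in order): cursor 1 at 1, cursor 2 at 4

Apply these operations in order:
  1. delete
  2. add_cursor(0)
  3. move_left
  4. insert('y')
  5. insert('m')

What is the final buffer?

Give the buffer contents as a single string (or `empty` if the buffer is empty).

Answer: yymmeymx

Derivation:
After op 1 (delete): buffer="ex" (len 2), cursors c1@0 c2@2, authorship ..
After op 2 (add_cursor(0)): buffer="ex" (len 2), cursors c1@0 c3@0 c2@2, authorship ..
After op 3 (move_left): buffer="ex" (len 2), cursors c1@0 c3@0 c2@1, authorship ..
After op 4 (insert('y')): buffer="yyeyx" (len 5), cursors c1@2 c3@2 c2@4, authorship 13.2.
After op 5 (insert('m')): buffer="yymmeymx" (len 8), cursors c1@4 c3@4 c2@7, authorship 1313.22.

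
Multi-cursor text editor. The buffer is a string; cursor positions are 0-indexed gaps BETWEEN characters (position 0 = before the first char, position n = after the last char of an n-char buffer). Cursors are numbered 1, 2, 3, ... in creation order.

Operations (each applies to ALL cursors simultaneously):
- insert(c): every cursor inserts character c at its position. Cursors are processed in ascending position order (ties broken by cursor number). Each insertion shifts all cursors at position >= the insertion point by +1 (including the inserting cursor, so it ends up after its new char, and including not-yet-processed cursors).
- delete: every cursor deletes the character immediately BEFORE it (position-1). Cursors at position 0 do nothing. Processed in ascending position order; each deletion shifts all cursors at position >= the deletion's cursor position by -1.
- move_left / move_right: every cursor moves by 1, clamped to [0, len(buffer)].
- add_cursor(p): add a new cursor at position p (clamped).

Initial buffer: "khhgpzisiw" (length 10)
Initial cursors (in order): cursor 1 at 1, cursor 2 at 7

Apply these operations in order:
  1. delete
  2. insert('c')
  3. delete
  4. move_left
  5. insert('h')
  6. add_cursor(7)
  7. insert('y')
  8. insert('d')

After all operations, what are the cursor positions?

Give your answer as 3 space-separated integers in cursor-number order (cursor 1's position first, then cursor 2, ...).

After op 1 (delete): buffer="hhgpzsiw" (len 8), cursors c1@0 c2@5, authorship ........
After op 2 (insert('c')): buffer="chhgpzcsiw" (len 10), cursors c1@1 c2@7, authorship 1.....2...
After op 3 (delete): buffer="hhgpzsiw" (len 8), cursors c1@0 c2@5, authorship ........
After op 4 (move_left): buffer="hhgpzsiw" (len 8), cursors c1@0 c2@4, authorship ........
After op 5 (insert('h')): buffer="hhhgphzsiw" (len 10), cursors c1@1 c2@6, authorship 1....2....
After op 6 (add_cursor(7)): buffer="hhhgphzsiw" (len 10), cursors c1@1 c2@6 c3@7, authorship 1....2....
After op 7 (insert('y')): buffer="hyhhgphyzysiw" (len 13), cursors c1@2 c2@8 c3@10, authorship 11....22.3...
After op 8 (insert('d')): buffer="hydhhgphydzydsiw" (len 16), cursors c1@3 c2@10 c3@13, authorship 111....222.33...

Answer: 3 10 13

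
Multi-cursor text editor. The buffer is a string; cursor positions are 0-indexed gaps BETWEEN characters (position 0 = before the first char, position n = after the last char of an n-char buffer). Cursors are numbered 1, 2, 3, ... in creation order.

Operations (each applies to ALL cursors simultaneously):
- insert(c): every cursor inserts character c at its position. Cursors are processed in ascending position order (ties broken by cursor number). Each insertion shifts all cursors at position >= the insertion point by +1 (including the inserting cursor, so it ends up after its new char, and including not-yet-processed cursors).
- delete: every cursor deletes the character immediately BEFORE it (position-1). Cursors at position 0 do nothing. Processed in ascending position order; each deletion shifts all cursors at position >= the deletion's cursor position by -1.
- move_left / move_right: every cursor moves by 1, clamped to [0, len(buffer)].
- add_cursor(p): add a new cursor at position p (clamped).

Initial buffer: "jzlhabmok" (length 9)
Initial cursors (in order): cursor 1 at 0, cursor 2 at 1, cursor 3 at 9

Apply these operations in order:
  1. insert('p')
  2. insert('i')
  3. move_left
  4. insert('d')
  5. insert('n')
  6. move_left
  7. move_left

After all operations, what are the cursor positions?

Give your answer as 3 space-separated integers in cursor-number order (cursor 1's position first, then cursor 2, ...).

Answer: 1 6 18

Derivation:
After op 1 (insert('p')): buffer="pjpzlhabmokp" (len 12), cursors c1@1 c2@3 c3@12, authorship 1.2........3
After op 2 (insert('i')): buffer="pijpizlhabmokpi" (len 15), cursors c1@2 c2@5 c3@15, authorship 11.22........33
After op 3 (move_left): buffer="pijpizlhabmokpi" (len 15), cursors c1@1 c2@4 c3@14, authorship 11.22........33
After op 4 (insert('d')): buffer="pdijpdizlhabmokpdi" (len 18), cursors c1@2 c2@6 c3@17, authorship 111.222........333
After op 5 (insert('n')): buffer="pdnijpdnizlhabmokpdni" (len 21), cursors c1@3 c2@8 c3@20, authorship 1111.2222........3333
After op 6 (move_left): buffer="pdnijpdnizlhabmokpdni" (len 21), cursors c1@2 c2@7 c3@19, authorship 1111.2222........3333
After op 7 (move_left): buffer="pdnijpdnizlhabmokpdni" (len 21), cursors c1@1 c2@6 c3@18, authorship 1111.2222........3333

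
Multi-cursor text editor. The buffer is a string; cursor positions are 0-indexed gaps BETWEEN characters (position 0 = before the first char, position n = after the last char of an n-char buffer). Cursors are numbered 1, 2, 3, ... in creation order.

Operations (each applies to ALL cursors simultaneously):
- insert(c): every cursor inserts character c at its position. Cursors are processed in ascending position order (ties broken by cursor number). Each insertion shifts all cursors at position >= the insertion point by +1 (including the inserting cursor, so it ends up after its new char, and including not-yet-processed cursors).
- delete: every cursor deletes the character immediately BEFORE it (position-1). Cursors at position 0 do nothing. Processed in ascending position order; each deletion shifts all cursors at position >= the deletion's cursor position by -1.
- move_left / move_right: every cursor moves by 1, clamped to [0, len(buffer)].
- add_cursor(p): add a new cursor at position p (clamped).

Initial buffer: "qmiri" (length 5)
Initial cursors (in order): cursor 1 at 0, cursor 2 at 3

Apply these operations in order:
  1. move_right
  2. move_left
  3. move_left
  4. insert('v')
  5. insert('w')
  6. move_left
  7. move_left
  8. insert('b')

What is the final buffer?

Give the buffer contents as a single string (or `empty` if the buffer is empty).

Answer: bvwqmbvwiri

Derivation:
After op 1 (move_right): buffer="qmiri" (len 5), cursors c1@1 c2@4, authorship .....
After op 2 (move_left): buffer="qmiri" (len 5), cursors c1@0 c2@3, authorship .....
After op 3 (move_left): buffer="qmiri" (len 5), cursors c1@0 c2@2, authorship .....
After op 4 (insert('v')): buffer="vqmviri" (len 7), cursors c1@1 c2@4, authorship 1..2...
After op 5 (insert('w')): buffer="vwqmvwiri" (len 9), cursors c1@2 c2@6, authorship 11..22...
After op 6 (move_left): buffer="vwqmvwiri" (len 9), cursors c1@1 c2@5, authorship 11..22...
After op 7 (move_left): buffer="vwqmvwiri" (len 9), cursors c1@0 c2@4, authorship 11..22...
After op 8 (insert('b')): buffer="bvwqmbvwiri" (len 11), cursors c1@1 c2@6, authorship 111..222...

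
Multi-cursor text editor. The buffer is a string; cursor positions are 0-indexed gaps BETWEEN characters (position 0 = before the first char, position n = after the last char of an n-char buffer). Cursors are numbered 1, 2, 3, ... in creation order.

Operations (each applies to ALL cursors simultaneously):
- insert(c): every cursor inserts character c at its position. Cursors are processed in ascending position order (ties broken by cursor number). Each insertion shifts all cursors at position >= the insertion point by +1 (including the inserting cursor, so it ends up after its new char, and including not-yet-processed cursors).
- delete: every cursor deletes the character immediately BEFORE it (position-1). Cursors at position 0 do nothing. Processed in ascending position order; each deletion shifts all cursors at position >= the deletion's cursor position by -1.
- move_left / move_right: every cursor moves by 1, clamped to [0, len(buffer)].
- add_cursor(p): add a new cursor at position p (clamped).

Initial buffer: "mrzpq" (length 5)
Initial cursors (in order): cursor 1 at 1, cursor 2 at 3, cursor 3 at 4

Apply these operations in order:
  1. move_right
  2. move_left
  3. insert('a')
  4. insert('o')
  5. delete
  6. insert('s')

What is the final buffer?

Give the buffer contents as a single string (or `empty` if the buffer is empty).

Answer: masrzaspasq

Derivation:
After op 1 (move_right): buffer="mrzpq" (len 5), cursors c1@2 c2@4 c3@5, authorship .....
After op 2 (move_left): buffer="mrzpq" (len 5), cursors c1@1 c2@3 c3@4, authorship .....
After op 3 (insert('a')): buffer="marzapaq" (len 8), cursors c1@2 c2@5 c3@7, authorship .1..2.3.
After op 4 (insert('o')): buffer="maorzaopaoq" (len 11), cursors c1@3 c2@7 c3@10, authorship .11..22.33.
After op 5 (delete): buffer="marzapaq" (len 8), cursors c1@2 c2@5 c3@7, authorship .1..2.3.
After op 6 (insert('s')): buffer="masrzaspasq" (len 11), cursors c1@3 c2@7 c3@10, authorship .11..22.33.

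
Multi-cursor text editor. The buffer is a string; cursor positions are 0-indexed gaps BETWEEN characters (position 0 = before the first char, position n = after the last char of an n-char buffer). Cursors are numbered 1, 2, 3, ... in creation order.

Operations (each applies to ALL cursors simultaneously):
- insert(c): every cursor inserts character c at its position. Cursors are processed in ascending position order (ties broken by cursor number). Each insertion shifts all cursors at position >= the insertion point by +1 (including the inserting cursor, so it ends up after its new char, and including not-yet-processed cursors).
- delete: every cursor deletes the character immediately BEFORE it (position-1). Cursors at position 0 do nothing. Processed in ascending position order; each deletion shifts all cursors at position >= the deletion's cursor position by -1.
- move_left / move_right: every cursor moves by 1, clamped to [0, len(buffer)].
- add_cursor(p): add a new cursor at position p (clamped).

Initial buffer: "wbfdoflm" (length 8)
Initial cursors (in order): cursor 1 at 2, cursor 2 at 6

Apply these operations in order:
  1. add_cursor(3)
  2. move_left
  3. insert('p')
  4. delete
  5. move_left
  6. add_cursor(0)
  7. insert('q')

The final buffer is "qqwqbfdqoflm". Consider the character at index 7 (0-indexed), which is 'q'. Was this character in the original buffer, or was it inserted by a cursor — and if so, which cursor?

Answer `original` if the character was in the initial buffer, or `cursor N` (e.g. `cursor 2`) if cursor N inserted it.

Answer: cursor 2

Derivation:
After op 1 (add_cursor(3)): buffer="wbfdoflm" (len 8), cursors c1@2 c3@3 c2@6, authorship ........
After op 2 (move_left): buffer="wbfdoflm" (len 8), cursors c1@1 c3@2 c2@5, authorship ........
After op 3 (insert('p')): buffer="wpbpfdopflm" (len 11), cursors c1@2 c3@4 c2@8, authorship .1.3...2...
After op 4 (delete): buffer="wbfdoflm" (len 8), cursors c1@1 c3@2 c2@5, authorship ........
After op 5 (move_left): buffer="wbfdoflm" (len 8), cursors c1@0 c3@1 c2@4, authorship ........
After op 6 (add_cursor(0)): buffer="wbfdoflm" (len 8), cursors c1@0 c4@0 c3@1 c2@4, authorship ........
After op 7 (insert('q')): buffer="qqwqbfdqoflm" (len 12), cursors c1@2 c4@2 c3@4 c2@8, authorship 14.3...2....
Authorship (.=original, N=cursor N): 1 4 . 3 . . . 2 . . . .
Index 7: author = 2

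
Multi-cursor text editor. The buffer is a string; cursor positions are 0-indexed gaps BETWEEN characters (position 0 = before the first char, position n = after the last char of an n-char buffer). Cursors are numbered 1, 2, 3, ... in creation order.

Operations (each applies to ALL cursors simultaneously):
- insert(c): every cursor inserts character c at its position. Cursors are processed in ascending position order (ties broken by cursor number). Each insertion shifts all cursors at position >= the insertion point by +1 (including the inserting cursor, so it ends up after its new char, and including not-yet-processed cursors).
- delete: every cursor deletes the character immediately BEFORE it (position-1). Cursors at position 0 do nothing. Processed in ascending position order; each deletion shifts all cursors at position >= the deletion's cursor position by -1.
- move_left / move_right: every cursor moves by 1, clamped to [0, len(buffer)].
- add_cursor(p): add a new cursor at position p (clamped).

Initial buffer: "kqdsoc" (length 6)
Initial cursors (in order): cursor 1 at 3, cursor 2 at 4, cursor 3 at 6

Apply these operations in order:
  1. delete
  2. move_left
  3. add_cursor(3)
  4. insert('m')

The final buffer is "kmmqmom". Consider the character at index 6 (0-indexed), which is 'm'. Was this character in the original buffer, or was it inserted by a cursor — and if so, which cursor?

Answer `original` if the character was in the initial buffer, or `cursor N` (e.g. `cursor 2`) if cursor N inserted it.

Answer: cursor 4

Derivation:
After op 1 (delete): buffer="kqo" (len 3), cursors c1@2 c2@2 c3@3, authorship ...
After op 2 (move_left): buffer="kqo" (len 3), cursors c1@1 c2@1 c3@2, authorship ...
After op 3 (add_cursor(3)): buffer="kqo" (len 3), cursors c1@1 c2@1 c3@2 c4@3, authorship ...
After op 4 (insert('m')): buffer="kmmqmom" (len 7), cursors c1@3 c2@3 c3@5 c4@7, authorship .12.3.4
Authorship (.=original, N=cursor N): . 1 2 . 3 . 4
Index 6: author = 4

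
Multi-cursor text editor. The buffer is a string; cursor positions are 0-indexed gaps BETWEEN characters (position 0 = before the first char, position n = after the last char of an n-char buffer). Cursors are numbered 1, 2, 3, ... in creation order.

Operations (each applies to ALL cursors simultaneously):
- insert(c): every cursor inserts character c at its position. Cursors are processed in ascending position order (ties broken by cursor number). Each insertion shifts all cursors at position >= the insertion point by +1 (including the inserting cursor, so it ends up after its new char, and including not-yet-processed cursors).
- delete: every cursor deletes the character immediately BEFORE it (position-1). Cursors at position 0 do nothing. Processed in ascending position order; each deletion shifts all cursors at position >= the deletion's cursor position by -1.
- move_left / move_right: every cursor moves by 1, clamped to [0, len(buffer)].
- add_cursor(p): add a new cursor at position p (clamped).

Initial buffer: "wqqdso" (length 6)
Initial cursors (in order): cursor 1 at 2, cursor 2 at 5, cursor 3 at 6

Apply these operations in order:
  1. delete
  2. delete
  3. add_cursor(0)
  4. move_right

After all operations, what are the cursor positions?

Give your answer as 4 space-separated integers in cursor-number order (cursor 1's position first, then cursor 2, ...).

After op 1 (delete): buffer="wqd" (len 3), cursors c1@1 c2@3 c3@3, authorship ...
After op 2 (delete): buffer="" (len 0), cursors c1@0 c2@0 c3@0, authorship 
After op 3 (add_cursor(0)): buffer="" (len 0), cursors c1@0 c2@0 c3@0 c4@0, authorship 
After op 4 (move_right): buffer="" (len 0), cursors c1@0 c2@0 c3@0 c4@0, authorship 

Answer: 0 0 0 0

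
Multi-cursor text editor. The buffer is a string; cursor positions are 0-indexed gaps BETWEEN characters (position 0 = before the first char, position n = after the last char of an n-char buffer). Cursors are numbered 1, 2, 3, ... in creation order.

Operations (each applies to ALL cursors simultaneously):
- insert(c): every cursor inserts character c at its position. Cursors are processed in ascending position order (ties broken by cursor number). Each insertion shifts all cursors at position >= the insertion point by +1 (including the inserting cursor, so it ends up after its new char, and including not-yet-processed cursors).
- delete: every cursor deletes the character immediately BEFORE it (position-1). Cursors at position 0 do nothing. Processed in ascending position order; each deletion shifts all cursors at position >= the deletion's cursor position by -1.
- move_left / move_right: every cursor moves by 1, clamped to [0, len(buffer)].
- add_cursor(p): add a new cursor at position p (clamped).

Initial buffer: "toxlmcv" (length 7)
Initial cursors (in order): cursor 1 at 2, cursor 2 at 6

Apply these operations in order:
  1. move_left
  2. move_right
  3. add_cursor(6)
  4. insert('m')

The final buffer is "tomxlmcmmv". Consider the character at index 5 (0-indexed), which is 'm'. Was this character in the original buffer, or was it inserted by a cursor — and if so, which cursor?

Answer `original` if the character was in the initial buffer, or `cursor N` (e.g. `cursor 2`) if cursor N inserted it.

Answer: original

Derivation:
After op 1 (move_left): buffer="toxlmcv" (len 7), cursors c1@1 c2@5, authorship .......
After op 2 (move_right): buffer="toxlmcv" (len 7), cursors c1@2 c2@6, authorship .......
After op 3 (add_cursor(6)): buffer="toxlmcv" (len 7), cursors c1@2 c2@6 c3@6, authorship .......
After op 4 (insert('m')): buffer="tomxlmcmmv" (len 10), cursors c1@3 c2@9 c3@9, authorship ..1....23.
Authorship (.=original, N=cursor N): . . 1 . . . . 2 3 .
Index 5: author = original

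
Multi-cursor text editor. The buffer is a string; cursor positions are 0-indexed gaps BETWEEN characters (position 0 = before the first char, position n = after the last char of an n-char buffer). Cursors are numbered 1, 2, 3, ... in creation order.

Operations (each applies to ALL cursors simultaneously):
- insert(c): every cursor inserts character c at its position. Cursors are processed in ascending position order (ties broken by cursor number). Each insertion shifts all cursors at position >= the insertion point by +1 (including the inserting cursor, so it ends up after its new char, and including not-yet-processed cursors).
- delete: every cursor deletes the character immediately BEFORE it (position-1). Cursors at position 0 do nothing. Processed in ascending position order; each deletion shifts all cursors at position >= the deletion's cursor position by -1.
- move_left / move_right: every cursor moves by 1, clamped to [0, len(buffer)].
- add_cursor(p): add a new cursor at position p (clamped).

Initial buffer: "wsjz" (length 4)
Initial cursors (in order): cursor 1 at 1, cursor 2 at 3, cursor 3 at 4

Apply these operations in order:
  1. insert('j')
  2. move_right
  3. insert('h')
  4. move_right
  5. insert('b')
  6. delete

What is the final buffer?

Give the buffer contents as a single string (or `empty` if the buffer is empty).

After op 1 (insert('j')): buffer="wjsjjzj" (len 7), cursors c1@2 c2@5 c3@7, authorship .1..2.3
After op 2 (move_right): buffer="wjsjjzj" (len 7), cursors c1@3 c2@6 c3@7, authorship .1..2.3
After op 3 (insert('h')): buffer="wjshjjzhjh" (len 10), cursors c1@4 c2@8 c3@10, authorship .1.1.2.233
After op 4 (move_right): buffer="wjshjjzhjh" (len 10), cursors c1@5 c2@9 c3@10, authorship .1.1.2.233
After op 5 (insert('b')): buffer="wjshjbjzhjbhb" (len 13), cursors c1@6 c2@11 c3@13, authorship .1.1.12.23233
After op 6 (delete): buffer="wjshjjzhjh" (len 10), cursors c1@5 c2@9 c3@10, authorship .1.1.2.233

Answer: wjshjjzhjh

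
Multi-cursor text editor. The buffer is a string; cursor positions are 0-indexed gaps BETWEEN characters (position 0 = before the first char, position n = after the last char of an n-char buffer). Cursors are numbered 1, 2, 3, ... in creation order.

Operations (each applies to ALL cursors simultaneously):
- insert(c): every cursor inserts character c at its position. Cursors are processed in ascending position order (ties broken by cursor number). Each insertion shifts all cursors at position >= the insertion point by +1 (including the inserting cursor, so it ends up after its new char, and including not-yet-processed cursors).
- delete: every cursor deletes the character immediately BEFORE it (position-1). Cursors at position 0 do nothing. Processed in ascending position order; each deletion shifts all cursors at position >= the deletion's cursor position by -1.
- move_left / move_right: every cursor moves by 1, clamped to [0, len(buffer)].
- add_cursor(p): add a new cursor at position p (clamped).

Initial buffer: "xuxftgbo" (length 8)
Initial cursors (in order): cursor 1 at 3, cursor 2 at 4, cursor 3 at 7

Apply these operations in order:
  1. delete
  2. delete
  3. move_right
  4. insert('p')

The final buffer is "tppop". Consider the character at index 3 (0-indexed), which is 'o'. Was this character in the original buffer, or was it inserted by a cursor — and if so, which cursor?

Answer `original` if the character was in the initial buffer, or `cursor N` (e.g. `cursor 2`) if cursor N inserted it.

Answer: original

Derivation:
After op 1 (delete): buffer="xutgo" (len 5), cursors c1@2 c2@2 c3@4, authorship .....
After op 2 (delete): buffer="to" (len 2), cursors c1@0 c2@0 c3@1, authorship ..
After op 3 (move_right): buffer="to" (len 2), cursors c1@1 c2@1 c3@2, authorship ..
After op 4 (insert('p')): buffer="tppop" (len 5), cursors c1@3 c2@3 c3@5, authorship .12.3
Authorship (.=original, N=cursor N): . 1 2 . 3
Index 3: author = original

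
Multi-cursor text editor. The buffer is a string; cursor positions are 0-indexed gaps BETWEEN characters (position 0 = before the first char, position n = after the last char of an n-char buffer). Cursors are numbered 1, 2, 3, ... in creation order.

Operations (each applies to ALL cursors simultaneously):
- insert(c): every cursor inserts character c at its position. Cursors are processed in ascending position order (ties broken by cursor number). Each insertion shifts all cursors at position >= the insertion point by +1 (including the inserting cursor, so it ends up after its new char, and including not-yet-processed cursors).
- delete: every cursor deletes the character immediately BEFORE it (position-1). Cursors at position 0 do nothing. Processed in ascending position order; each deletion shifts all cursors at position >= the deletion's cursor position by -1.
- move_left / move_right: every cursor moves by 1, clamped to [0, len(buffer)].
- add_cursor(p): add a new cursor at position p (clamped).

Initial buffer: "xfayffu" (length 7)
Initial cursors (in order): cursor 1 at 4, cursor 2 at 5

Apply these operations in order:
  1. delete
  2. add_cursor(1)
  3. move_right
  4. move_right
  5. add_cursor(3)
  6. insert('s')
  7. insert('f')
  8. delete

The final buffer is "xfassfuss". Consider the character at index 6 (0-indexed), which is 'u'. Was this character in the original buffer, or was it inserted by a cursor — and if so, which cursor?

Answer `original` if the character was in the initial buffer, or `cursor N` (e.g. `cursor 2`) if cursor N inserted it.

After op 1 (delete): buffer="xfafu" (len 5), cursors c1@3 c2@3, authorship .....
After op 2 (add_cursor(1)): buffer="xfafu" (len 5), cursors c3@1 c1@3 c2@3, authorship .....
After op 3 (move_right): buffer="xfafu" (len 5), cursors c3@2 c1@4 c2@4, authorship .....
After op 4 (move_right): buffer="xfafu" (len 5), cursors c3@3 c1@5 c2@5, authorship .....
After op 5 (add_cursor(3)): buffer="xfafu" (len 5), cursors c3@3 c4@3 c1@5 c2@5, authorship .....
After op 6 (insert('s')): buffer="xfassfuss" (len 9), cursors c3@5 c4@5 c1@9 c2@9, authorship ...34..12
After op 7 (insert('f')): buffer="xfassfffussff" (len 13), cursors c3@7 c4@7 c1@13 c2@13, authorship ...3434..1212
After op 8 (delete): buffer="xfassfuss" (len 9), cursors c3@5 c4@5 c1@9 c2@9, authorship ...34..12
Authorship (.=original, N=cursor N): . . . 3 4 . . 1 2
Index 6: author = original

Answer: original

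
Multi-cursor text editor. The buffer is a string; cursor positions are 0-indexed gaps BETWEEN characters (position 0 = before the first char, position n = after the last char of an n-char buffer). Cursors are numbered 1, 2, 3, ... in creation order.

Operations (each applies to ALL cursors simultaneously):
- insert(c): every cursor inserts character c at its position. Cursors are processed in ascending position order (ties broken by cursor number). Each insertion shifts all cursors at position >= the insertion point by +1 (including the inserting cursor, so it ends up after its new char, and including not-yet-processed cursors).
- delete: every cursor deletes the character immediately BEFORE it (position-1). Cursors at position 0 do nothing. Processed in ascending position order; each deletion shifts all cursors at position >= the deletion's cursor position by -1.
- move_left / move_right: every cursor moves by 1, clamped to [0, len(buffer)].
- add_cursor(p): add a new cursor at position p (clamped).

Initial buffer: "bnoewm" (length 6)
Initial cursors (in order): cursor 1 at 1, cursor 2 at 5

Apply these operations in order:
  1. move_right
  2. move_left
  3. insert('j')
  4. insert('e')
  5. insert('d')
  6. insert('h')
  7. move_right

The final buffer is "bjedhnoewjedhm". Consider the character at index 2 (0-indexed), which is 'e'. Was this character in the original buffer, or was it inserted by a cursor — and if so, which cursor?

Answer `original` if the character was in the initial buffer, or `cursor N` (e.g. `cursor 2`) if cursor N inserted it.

Answer: cursor 1

Derivation:
After op 1 (move_right): buffer="bnoewm" (len 6), cursors c1@2 c2@6, authorship ......
After op 2 (move_left): buffer="bnoewm" (len 6), cursors c1@1 c2@5, authorship ......
After op 3 (insert('j')): buffer="bjnoewjm" (len 8), cursors c1@2 c2@7, authorship .1....2.
After op 4 (insert('e')): buffer="bjenoewjem" (len 10), cursors c1@3 c2@9, authorship .11....22.
After op 5 (insert('d')): buffer="bjednoewjedm" (len 12), cursors c1@4 c2@11, authorship .111....222.
After op 6 (insert('h')): buffer="bjedhnoewjedhm" (len 14), cursors c1@5 c2@13, authorship .1111....2222.
After op 7 (move_right): buffer="bjedhnoewjedhm" (len 14), cursors c1@6 c2@14, authorship .1111....2222.
Authorship (.=original, N=cursor N): . 1 1 1 1 . . . . 2 2 2 2 .
Index 2: author = 1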